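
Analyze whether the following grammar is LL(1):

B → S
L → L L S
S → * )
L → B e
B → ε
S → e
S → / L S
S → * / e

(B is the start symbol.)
No. Predict set conflict for B: { 'e' }

A grammar is LL(1) if for each non-terminal N with multiple productions, the predict sets of those productions are pairwise disjoint, where PREDICT(N → α) = (FIRST(α) \ {ε}) ∪ (FOLLOW(N) if α ⇒* ε).

Relevant sets:
  FIRST(S) = { '*', '/', 'e' }
  FIRST(L) = { '*', '/', 'e' }
  FIRST(B) = { '*', '/', 'e', ε }
  FOLLOW(B) = { $, 'e' }

For B:
  PREDICT(B → S) = { '*', '/', 'e' }
  PREDICT(B → ε) = { $, 'e' }
For L:
  PREDICT(L → L L S) = { '*', '/', 'e' }
  PREDICT(L → B e) = { '*', '/', 'e' }
For S:
  PREDICT(S → '*' ')') = { '*' }
  PREDICT(S → e) = { 'e' }
  PREDICT(S → '/' L S) = { '/' }
  PREDICT(S → '*' '/' e) = { '*' }

Conflict found: Predict set conflict for B: { 'e' }
The grammar is NOT LL(1).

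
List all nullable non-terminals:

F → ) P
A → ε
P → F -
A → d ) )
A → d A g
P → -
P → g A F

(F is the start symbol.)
{ 'A' }

A non-terminal is nullable if it can derive ε (the empty string): either it has an ε-production, or it has a production whose right-hand side consists entirely of nullable non-terminals.

ε-productions: A → ε
So A is immediately nullable.
No further non-terminal can be added: every production for the remaining non-terminals contains a terminal or a non-nullable non-terminal.
Nullable = { 'A' }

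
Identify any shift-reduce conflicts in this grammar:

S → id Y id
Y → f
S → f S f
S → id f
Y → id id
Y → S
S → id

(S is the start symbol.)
Yes — I3: [S → id .] vs [S → . f S f]; I6: [S → id f .] vs [S → . f S f]; I7: [S → id .] vs [S → . f S f]; I8: [S → id .] vs [S → . f S f]

A shift-reduce conflict occurs when an LR(0) state has both:
  - a complete (reduce) item [A → α .] (dot at the end), and
  - a shift item [B → β . c γ] (dot before a terminal).

Augment with S' → S and build the canonical LR(0) collection (I0 = CLOSURE({[S' → . S]}), then GOTO on every symbol after a dot until no new states appear). It has 12 states:
  I0: { [S → . f S f], [S → . id Y id], [S → . id f], [S → . id], [S' → . S] }  — shift
  I1: { [S' → S .] }  — accept
  I2: { [S → . f S f], [S → . id Y id], [S → . id f], [S → . id], [S → f . S f] }  — shift
  I3: { [S → . f S f], [S → . id Y id], [S → . id f], [S → . id], [S → id . Y id], [S → id . f], [S → id .], [Y → . S], [Y → . f], [Y → . id id] }  — shift, reduce
  I4: { [Y → S .] }  — reduce
  I5: { [S → id Y . id] }  — shift
  I6: { [S → . f S f], [S → . id Y id], [S → . id f], [S → . id], [S → f . S f], [S → id f .], [Y → f .] }  — shift, 2 reduces
  I7: { [S → . f S f], [S → . id Y id], [S → . id f], [S → . id], [S → id . Y id], [S → id . f], [S → id .], [Y → . S], [Y → . f], [Y → . id id], [Y → id . id] }  — shift, reduce
  I8: { [S → . f S f], [S → . id Y id], [S → . id f], [S → . id], [S → id . Y id], [S → id . f], [S → id .], [Y → . S], [Y → . f], [Y → . id id], [Y → id . id], [Y → id id .] }  — shift, 2 reduces
  I9: { [S → f S . f] }  — shift
  I10: { [S → f S f .] }  — reduce
  I11: { [S → id Y id .] }  — reduce

I3 contains reduce item [S → id .] and shift items [S → . f S f], [S → . id], [S → . id Y id], [S → . id f], [S → id . f], [Y → . f], [Y → . id id] — shift-reduce conflict.
I6 contains reduce items [S → id f .], [Y → f .] and shift items [S → . f S f], [S → . id], [S → . id Y id], [S → . id f] — shift-reduce conflict.
I7 contains reduce item [S → id .] and shift items [S → . f S f], [S → . id], [S → . id Y id], [S → . id f], [S → id . f], [Y → . f], [Y → . id id], [Y → id . id] — shift-reduce conflict.
I8 contains reduce items [S → id .], [Y → id id .] and shift items [S → . f S f], [S → . id], [S → . id Y id], [S → . id f], [S → id . f], [Y → . f], [Y → . id id], [Y → id . id] — shift-reduce conflict.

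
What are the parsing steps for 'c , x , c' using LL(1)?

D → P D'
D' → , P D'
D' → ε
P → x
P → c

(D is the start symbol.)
LL(1) parsing maintains a stack (initially the start symbol over $) and the input. At each step: if the stack top is a terminal, match it against the current input token; if it is a non-terminal N, replace it with the RHS of M[N, lookahead] (the unique production whose predict set contains the lookahead).

Stack is shown with the top on the left.

Stack     Input        Action
-----------------------------
D $       c , x , c $  output D → P D'
P D' $    c , x , c $  output P → c
c D' $    c , x , c $  match 'c'
D' $      , x , c $    output D' → , P D'
, P D' $  , x , c $    match ','
P D' $    x , c $      output P → x
x D' $    x , c $      match 'x'
D' $      , c $        output D' → , P D'
, P D' $  , c $        match ','
P D' $    c $          output P → c
c D' $    c $          match 'c'
D' $      $            output D' → ε
$         $            accept

The string is accepted.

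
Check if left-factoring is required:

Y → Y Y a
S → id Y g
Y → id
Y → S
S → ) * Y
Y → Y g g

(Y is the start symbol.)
Yes, Y has productions with common prefix 'Y'

Left-factoring is needed when two productions for the same non-terminal
share a common prefix on the right-hand side.

Productions for Y:
  Y → Y Y a
  Y → id
  Y → S
  Y → Y g g
Productions for S:
  S → id Y g
  S → ) * Y

Found common prefix 'Y' in productions for Y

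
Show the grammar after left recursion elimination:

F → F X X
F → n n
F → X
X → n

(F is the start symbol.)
F is directly left-recursive. The standard transformation for
  A → A α₁ | ... | A α_m | β₁ | ... | β_n
is
  A  → β₁ A' | ... | β_n A'
  A' → α₁ A' | ... | α_m A' | ε

F → n n becomes F → n n F'
F → X becomes F → X F'
F → F X X becomes F' → X X F'
Add F' → ε

Productions for other non-terminals are unchanged:
  X → n

Resulting grammar:
F → n n F'
F → X F'
F' → X X F'
F' → ε
X → n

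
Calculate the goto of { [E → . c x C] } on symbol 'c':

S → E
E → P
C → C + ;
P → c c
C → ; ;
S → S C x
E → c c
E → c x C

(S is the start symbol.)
GOTO(I, 'c') = CLOSURE({ [A → αX.β] : [A → α.Xβ] ∈ I, X = 'c' })

Items with dot before 'c', with the dot advanced:
  [E → . c x C] → [E → c . x C]
Closure adds nothing (no advanced item has the dot before a non-terminal).

GOTO = { [E → c . x C] }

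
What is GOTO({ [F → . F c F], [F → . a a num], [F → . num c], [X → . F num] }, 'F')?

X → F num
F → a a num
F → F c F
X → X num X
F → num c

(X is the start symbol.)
GOTO(I, 'F') = CLOSURE({ [A → αX.β] : [A → α.Xβ] ∈ I, X = 'F' })

Items with dot before 'F', with the dot advanced:
  [F → . F c F] → [F → F . c F]
  [X → . F num] → [X → F . num]
Closure adds nothing (no advanced item has the dot before a non-terminal).

GOTO = { [F → F . c F], [X → F . num] }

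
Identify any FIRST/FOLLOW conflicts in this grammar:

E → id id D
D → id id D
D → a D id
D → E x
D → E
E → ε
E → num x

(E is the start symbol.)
A FIRST/FOLLOW conflict occurs when a non-terminal N has a nullable alternative N → β (β ⇒* ε) and another alternative N → α with FIRST(α) ∩ FOLLOW(N) ≠ ∅: on such a lookahead the parser cannot decide between expanding α and letting N vanish via β.

Nullable non-terminals: D, E.
FIRST sets used below: FIRST(E) = { 'id', 'num', ε }

D: nullable alternative(s) D → E; FOLLOW(D) = { $, 'id', 'x' }
  D → id id D: FIRST \ {ε} = { 'id' } — overlaps FOLLOW(D) on { 'id' }: CONFLICT
  D → a D id: FIRST \ {ε} = { 'a' } — disjoint from FOLLOW(D)
  D → E x: FIRST \ {ε} = { 'id', 'num', 'x' } — overlaps FOLLOW(D) on { 'id', 'x' }: CONFLICT
  D → E: FIRST \ {ε} = { 'id', 'num' } — this is the only nullable alternative, skip

E: nullable alternative(s) E → ε; FOLLOW(E) = { $, 'id', 'x' }
  E → id id D: FIRST \ {ε} = { 'id' } — overlaps FOLLOW(E) on { 'id' }: CONFLICT
  E → ε: FIRST \ {ε} = { } — this is the only nullable alternative, skip
  E → num x: FIRST \ {ε} = { 'num' } — disjoint from FOLLOW(E)

So the grammar has 3 FIRST/FOLLOW conflicts (marked CONFLICT above).

Answer: Yes. E → id id D with FOLLOW(E) on { 'id' }; D → id id D with FOLLOW(D) on { 'id' }; D → E x with FOLLOW(D) on { 'id', 'x' }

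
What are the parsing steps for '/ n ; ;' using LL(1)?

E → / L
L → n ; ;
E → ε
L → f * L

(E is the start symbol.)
LL(1) parsing maintains a stack (initially the start symbol over $) and the input. At each step: if the stack top is a terminal, match it against the current input token; if it is a non-terminal N, replace it with the RHS of M[N, lookahead] (the unique production whose predict set contains the lookahead).

Stack is shown with the top on the left.

Stack    Input      Action
--------------------------
E $      / n ; ; $  output E → / L
/ L $    / n ; ; $  match '/'
L $      n ; ; $    output L → n ; ;
n ; ; $  n ; ; $    match 'n'
; ; $    ; ; $      match ';'
; $      ; $        match ';'
$        $          accept

The string is accepted.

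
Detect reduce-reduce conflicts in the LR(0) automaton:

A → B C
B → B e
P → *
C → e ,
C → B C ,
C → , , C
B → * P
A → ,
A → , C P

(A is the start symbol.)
A reduce-reduce conflict occurs when an LR(0) state has two complete items [A → α .] and [B → β .] — both call for a reduction, and with no lookahead the parser cannot choose between them.

Augment with A' → A and build the canonical LR(0) collection (I0 = CLOSURE({[A' → . A]}), then GOTO on every symbol after a dot until no new states appear). It has 19 states:
  I0: { [A → . , C P], [A → . ,], [A → . B C], [A' → . A], [B → . * P], [B → . B e] }  — shift
  I1: { [B → * . P], [P → . *] }  — shift
  I2: { [A → , . C P], [A → , .], [B → . * P], [B → . B e], [C → . , , C], [C → . B C ,], [C → . e ,] }  — shift, reduce
  I3: { [A' → A .] }  — accept
  I4: { [A → B . C], [B → . * P], [B → . B e], [B → B . e], [C → . , , C], [C → . B C ,], [C → . e ,] }  — shift
  I5: { [C → , . , C] }  — shift
  I6: { [B → . * P], [B → . B e], [B → B . e], [C → . , , C], [C → . B C ,], [C → . e ,], [C → B . C ,] }  — shift
  I7: { [A → B C .] }  — reduce
  I8: { [B → B e .], [C → e . ,] }  — shift, reduce
  I9: { [C → e , .] }  — reduce
  I10: { [C → B C . ,] }  — shift
  I11: { [C → B C , .] }  — reduce
  I12: { [B → . * P], [B → . B e], [C → , , . C], [C → . , , C], [C → . B C ,], [C → . e ,] }  — shift
  I13: { [C → , , C .] }  — reduce
  I14: { [C → e . ,] }  — shift
  I15: { [A → , C . P], [P → . *] }  — shift
  I16: { [P → * .] }  — reduce
  I17: { [A → , C P .] }  — reduce
  I18: { [B → * P .] }  — reduce

No state contains more than one complete item.

Answer: No reduce-reduce conflicts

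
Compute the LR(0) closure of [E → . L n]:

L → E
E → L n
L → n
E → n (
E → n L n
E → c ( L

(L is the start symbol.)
{ [E → . L n], [E → . c ( L], [E → . n (], [E → . n L n], [L → . E], [L → . n] }

To compute CLOSURE, for each item [A → α.Bβ] where B is a non-terminal, add [B → .γ] for all productions B → γ; repeat for the newly added items until nothing changes.

Start with: [E → . L n]
  [E → . L n] has the dot before L: add [L → . E], [L → . n]
  [L → . E] has the dot before E: add [E → . n (], [E → . n L n], [E → . c ( L]
No further items can be added.

CLOSURE = { [E → . L n], [E → . c ( L], [E → . n (], [E → . n L n], [L → . E], [L → . n] }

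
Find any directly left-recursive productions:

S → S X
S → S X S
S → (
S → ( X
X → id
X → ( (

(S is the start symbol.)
Yes, S is left-recursive

S → S X: LEFT RECURSIVE (starts with S)
S → S X S: LEFT RECURSIVE (starts with S)
S → (: starts with '('
S → ( X: starts with '('
X → id: starts with id
X → ( (: starts with '('

The grammar has direct left recursion on: S.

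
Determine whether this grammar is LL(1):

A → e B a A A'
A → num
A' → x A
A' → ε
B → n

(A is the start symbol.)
No. Predict set conflict for A': { 'x' }

Relevant sets:
  FOLLOW(A') = { $, 'x' }

For A:
  PREDICT(A → e B a A A') = { 'e' }
  PREDICT(A → num) = { 'num' }
For A':
  PREDICT(A' → x A) = { 'x' }
  PREDICT(A' → ε) = { $, 'x' }
B has a single production, so nothing to check there.

Conflict found: Predict set conflict for A': { 'x' }
The grammar is NOT LL(1).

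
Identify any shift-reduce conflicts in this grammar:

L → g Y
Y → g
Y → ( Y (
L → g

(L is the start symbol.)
Yes — I2: [L → g .] vs [Y → . ( Y (]

Augment with L' → L and build the canonical LR(0) collection (I0 = CLOSURE({[L' → . L]}), then GOTO on every symbol after a dot until no new states appear). It has 8 states:
  I0: { [L → . g Y], [L → . g], [L' → . L] }  — shift
  I1: { [L' → L .] }  — accept
  I2: { [L → g . Y], [L → g .], [Y → . ( Y (], [Y → . g] }  — shift, reduce
  I3: { [Y → ( . Y (], [Y → . ( Y (], [Y → . g] }  — shift
  I4: { [L → g Y .] }  — reduce
  I5: { [Y → g .] }  — reduce
  I6: { [Y → ( Y . (] }  — shift
  I7: { [Y → ( Y ( .] }  — reduce

I2 contains reduce item [L → g .] and shift items [Y → . ( Y (], [Y → . g] — shift-reduce conflict.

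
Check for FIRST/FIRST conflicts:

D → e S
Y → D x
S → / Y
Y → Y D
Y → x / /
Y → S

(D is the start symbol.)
Yes. Y → D x / Y → Y D on { 'e' }; Y → Y D / Y → x '/' '/' on { 'x' }; Y → Y D / Y → S on { '/' }

FIRST sets of the non-terminals at (or reachable through a nullable prefix from) the front of some alternative:
  FIRST(D) = { 'e' }
  FIRST(Y) = { '/', 'e', 'x' }
  FIRST(S) = { '/' }

Productions for Y:
  Y → D x: FIRST = { 'e' }
  Y → Y D: FIRST = { '/', 'e', 'x' }
  Y → x / /: FIRST = { 'x' }
  Y → S: FIRST = { '/' }
D, S have only one production, so no FIRST/FIRST conflict is possible there.

Conflict for Y: Y → D x and Y → Y D
  Overlap: { 'e' }
Conflict for Y: Y → Y D and Y → x / /
  Overlap: { 'x' }
Conflict for Y: Y → Y D and Y → S
  Overlap: { '/' }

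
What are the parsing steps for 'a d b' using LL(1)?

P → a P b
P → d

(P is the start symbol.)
LL(1) parsing maintains a stack (initially the start symbol over $) and the input. At each step: if the stack top is a terminal, match it against the current input token; if it is a non-terminal N, replace it with the RHS of M[N, lookahead] (the unique production whose predict set contains the lookahead).

Stack is shown with the top on the left.

Stack    Input    Action
------------------------
P $      a d b $  output P → a P b
a P b $  a d b $  match 'a'
P b $    d b $    output P → d
d b $    d b $    match 'd'
b $      b $      match 'b'
$        $        accept

The string is accepted.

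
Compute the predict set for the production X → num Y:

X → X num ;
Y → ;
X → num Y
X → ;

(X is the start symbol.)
PREDICT(X → num Y) = (FIRST(RHS) \ {ε}) ∪ (FOLLOW(X) if ε ∈ FIRST(RHS), i.e. RHS ⇒* ε)
FIRST(num Y) = { 'num' }
ε ∉ FIRST(num Y), so FOLLOW(X) is not added.
PREDICT(X → num Y) = { 'num' }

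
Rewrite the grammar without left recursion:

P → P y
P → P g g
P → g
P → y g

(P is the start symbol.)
P → g P'
P → y g P'
P' → y P'
P' → g g P'
P' → ε

P is directly left-recursive. The standard transformation for
  A → A α₁ | ... | A α_m | β₁ | ... | β_n
is
  A  → β₁ A' | ... | β_n A'
  A' → α₁ A' | ... | α_m A' | ε

P → g becomes P → g P'
P → y g becomes P → y g P'
P → P y becomes P' → y P'
P → P g g becomes P' → g g P'
Add P' → ε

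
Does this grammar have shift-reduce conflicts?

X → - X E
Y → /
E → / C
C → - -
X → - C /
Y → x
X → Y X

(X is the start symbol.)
A shift-reduce conflict occurs when an LR(0) state has both:
  - a complete (reduce) item [A → α .] (dot at the end), and
  - a shift item [B → β . c γ] (dot before a terminal).

Augment with X' → X and build the canonical LR(0) collection (I0 = CLOSURE({[X' → . X]}), then GOTO on every symbol after a dot until no new states appear). It has 17 states:
  I0: { [X → . - C /], [X → . - X E], [X → . Y X], [X' → . X], [Y → . /], [Y → . x] }  — shift
  I1: { [C → . - -], [X → - . C /], [X → - . X E], [X → . - C /], [X → . - X E], [X → . Y X], [Y → . /], [Y → . x] }  — shift
  I2: { [Y → / .] }  — reduce
  I3: { [X' → X .] }  — accept
  I4: { [X → . - C /], [X → . - X E], [X → . Y X], [X → Y . X], [Y → . /], [Y → . x] }  — shift
  I5: { [Y → x .] }  — reduce
  I6: { [X → Y X .] }  — reduce
  I7: { [C → - . -], [C → . - -], [X → - . C /], [X → - . X E], [X → . - C /], [X → . - X E], [X → . Y X], [Y → . /], [Y → . x] }  — shift
  I8: { [X → - C . /] }  — shift
  I9: { [E → . / C], [X → - X . E] }  — shift
  I10: { [C → . - -], [E → / . C] }  — shift
  I11: { [X → - X E .] }  — reduce
  I12: { [C → - . -] }  — shift
  I13: { [E → / C .] }  — reduce
  I14: { [C → - - .] }  — reduce
  I15: { [X → - C / .] }  — reduce
  I16: { [C → - - .], [C → - . -], [C → . - -], [X → - . C /], [X → - . X E], [X → . - C /], [X → . - X E], [X → . Y X], [Y → . /], [Y → . x] }  — shift, reduce

I16 contains reduce item [C → - - .] and shift items [C → . - -], [C → - . -], [X → . - C /], [X → . - X E], [Y → . /], [Y → . x] — shift-reduce conflict.

Answer: Yes — I16: [C → - - .] vs [C → . - -]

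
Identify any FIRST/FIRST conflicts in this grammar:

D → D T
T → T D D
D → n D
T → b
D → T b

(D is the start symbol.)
FIRST sets of the non-terminals at (or reachable through a nullable prefix from) the front of some alternative:
  FIRST(D) = { 'b', 'n' }
  FIRST(T) = { 'b' }

Productions for D:
  D → D T: FIRST = { 'b', 'n' }
  D → n D: FIRST = { 'n' }
  D → T b: FIRST = { 'b' }
Productions for T:
  T → T D D: FIRST = { 'b' }
  T → b: FIRST = { 'b' }

Conflict for D: D → D T and D → n D
  Overlap: { 'n' }
Conflict for D: D → D T and D → T b
  Overlap: { 'b' }
Conflict for T: T → T D D and T → b
  Overlap: { 'b' }

Answer: Yes. D → D T / D → n D on { 'n' }; D → D T / D → T b on { 'b' }; T → T D D / T → b on { 'b' }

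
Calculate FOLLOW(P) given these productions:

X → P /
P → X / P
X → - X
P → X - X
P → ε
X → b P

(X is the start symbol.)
To compute FOLLOW(P), find every occurrence of P on a right-hand side N → α P β: add FIRST(β) \ {ε}, and if β is empty or nullable also add FOLLOW(N). Iterate to a fixed point.

In X → P /: P is followed by '/', add FIRST('/') \ {ε} = { '/' }
In P → X / P: P is at the end; this adds FOLLOW(P) to itself — nothing new
In X → b P: P is at the end, add FOLLOW(X)

The FOLLOW sets referred to above (computed the same way, to a fixed point):
  FOLLOW(X) = { $, '-', '/' }

Taking the union: FOLLOW(P) = { $, '-', '/' }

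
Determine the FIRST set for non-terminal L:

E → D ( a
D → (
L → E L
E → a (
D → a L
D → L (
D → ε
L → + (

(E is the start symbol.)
To compute FIRST(L), examine every production with L on the left-hand side, reading each right-hand side left to right until a non-nullable symbol is reached.

FIRST sets of the other non-terminals involved (by the same procedure, iterated to a fixed point):
  FIRST(E) = { '(', '+', 'a' }

From L → E L:
  - E is a non-terminal: add FIRST(E) \ {ε} = { '(', '+', 'a' }
    E is not nullable, so stop
From L → + (:
  - '+' is a terminal: add '+' and stop

Collecting: FIRST(L) = { '(', '+', 'a' }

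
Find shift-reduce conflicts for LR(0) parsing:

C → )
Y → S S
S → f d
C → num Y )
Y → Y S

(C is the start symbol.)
No shift-reduce conflicts

Augment with C' → C and build the canonical LR(0) collection (I0 = CLOSURE({[C' → . C]}), then GOTO on every symbol after a dot until no new states appear). It has 11 states:
  I0: { [C → . )], [C → . num Y )], [C' → . C] }  — shift
  I1: { [C → ) .] }  — reduce
  I2: { [C' → C .] }  — accept
  I3: { [C → num . Y )], [S → . f d], [Y → . S S], [Y → . Y S] }  — shift
  I4: { [S → . f d], [Y → S . S] }  — shift
  I5: { [C → num Y . )], [S → . f d], [Y → Y . S] }  — shift
  I6: { [S → f . d] }  — shift
  I7: { [S → f d .] }  — reduce
  I8: { [C → num Y ) .] }  — reduce
  I9: { [Y → Y S .] }  — reduce
  I10: { [Y → S S .] }  — reduce

No state contains both a complete item and a shift item.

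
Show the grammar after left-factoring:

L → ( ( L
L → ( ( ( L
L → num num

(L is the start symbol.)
Left-factoring transforms A → αβ₁ | αβ₂ into A → αA' and A' → β₁ | β₂
(α is the longest common prefix among the alternatives). Repeat until
no nonterminal has two alternatives with a common prefix.

Round 1: L has alternatives sharing prefix '( ('. Introduce L': L → ( ( L'
  Add: L' → L
  Add: L' → ( L

No remaining common prefixes — done.

Resulting grammar:
L → ( ( L'
L' → L
L' → ( L
L → num num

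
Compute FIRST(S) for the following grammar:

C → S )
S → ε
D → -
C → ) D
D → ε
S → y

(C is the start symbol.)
To compute FIRST(S), examine every production with S on the left-hand side, reading each right-hand side left to right until a non-nullable symbol is reached.

From S → ε:
  - ε-production, so ε ∈ FIRST(S)
From S → y:
  - y is a terminal: add 'y' and stop

Collecting: FIRST(S) = { 'y', ε }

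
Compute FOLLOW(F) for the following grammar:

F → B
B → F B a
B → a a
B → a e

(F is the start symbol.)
{ $, 'a' }

To compute FOLLOW(F), find every occurrence of F on a right-hand side N → α F β: add FIRST(β) \ {ε}, and if β is empty or nullable also add FOLLOW(N). Iterate to a fixed point.

F is the start symbol, so $ ∈ FOLLOW(F).
In B → F B a: F is followed by B a, add FIRST(B a) \ {ε} = { 'a' }

Taking the union: FOLLOW(F) = { $, 'a' }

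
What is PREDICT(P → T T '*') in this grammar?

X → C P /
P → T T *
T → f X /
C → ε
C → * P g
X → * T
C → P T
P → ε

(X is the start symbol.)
{ 'f' }

PREDICT(P → T T '*') = (FIRST(RHS) \ {ε}) ∪ (FOLLOW(P) if ε ∈ FIRST(RHS), i.e. RHS ⇒* ε)
FIRST(T) = { 'f' }
FIRST(T T '*') = { 'f' }
ε ∉ FIRST(T T '*'), so FOLLOW(P) is not added.
PREDICT(P → T T '*') = { 'f' }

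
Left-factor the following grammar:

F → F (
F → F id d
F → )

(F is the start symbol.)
Left-factoring transforms A → αβ₁ | αβ₂ into A → αA' and A' → β₁ | β₂
(α is the longest common prefix among the alternatives). Repeat until
no nonterminal has two alternatives with a common prefix.

Round 1: F has alternatives sharing prefix 'F'. Introduce F': F → F F'
  Add: F' → (
  Add: F' → id d

No remaining common prefixes — done.

Resulting grammar:
F → F F'
F' → (
F' → id d
F → )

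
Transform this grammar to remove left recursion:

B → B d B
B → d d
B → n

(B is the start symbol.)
B is directly left-recursive. The standard transformation for
  A → A α₁ | ... | A α_m | β₁ | ... | β_n
is
  A  → β₁ A' | ... | β_n A'
  A' → α₁ A' | ... | α_m A' | ε

B → d d becomes B → d d B'
B → n becomes B → n B'
B → B d B becomes B' → d B B'
Add B' → ε

Resulting grammar:
B → d d B'
B → n B'
B' → d B B'
B' → ε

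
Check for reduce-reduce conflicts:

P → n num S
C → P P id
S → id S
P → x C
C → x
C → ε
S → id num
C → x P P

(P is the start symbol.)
A reduce-reduce conflict occurs when an LR(0) state has two complete items [A → α .] and [B → β .] — both call for a reduction, and with no lookahead the parser cannot choose between them.

Augment with P' → P and build the canonical LR(0) collection (I0 = CLOSURE({[P' → . P]}), then GOTO on every symbol after a dot until no new states appear). It has 16 states:
  I0: { [P → . n num S], [P → . x C], [P' → . P] }  — shift
  I1: { [P' → P .] }  — accept
  I2: { [P → n . num S] }  — shift
  I3: { [C → . P P id], [C → . x P P], [C → . x], [C → .], [P → . n num S], [P → . x C], [P → x . C] }  — shift, reduce
  I4: { [P → x C .] }  — reduce
  I5: { [C → P . P id], [P → . n num S], [P → . x C] }  — shift
  I6: { [C → . P P id], [C → . x P P], [C → . x], [C → .], [C → x . P P], [C → x .], [P → . n num S], [P → . x C], [P → x . C] }  — shift, 2 reduces
  I7: { [C → P . P id], [C → x P . P], [P → . n num S], [P → . x C] }  — shift
  I8: { [C → P P . id], [C → x P P .] }  — shift, reduce
  I9: { [C → P P id .] }  — reduce
  I10: { [C → P P . id] }  — shift
  I11: { [P → n num . S], [S → . id S], [S → . id num] }  — shift
  I12: { [P → n num S .] }  — reduce
  I13: { [S → . id S], [S → . id num], [S → id . S], [S → id . num] }  — shift
  I14: { [S → id S .] }  — reduce
  I15: { [S → id num .] }  — reduce

I6 contains complete items [C → .], [C → x .] — reduce-reduce conflict.

Answer: Yes — I6: [C → .] vs [C → x .]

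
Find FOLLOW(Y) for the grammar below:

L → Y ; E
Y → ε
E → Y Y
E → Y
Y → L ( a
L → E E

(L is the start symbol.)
To compute FOLLOW(Y), find every occurrence of Y on a right-hand side N → α Y β: add FIRST(β) \ {ε}, and if β is empty or nullable also add FOLLOW(N). Iterate to a fixed point.

In L → Y ; E: Y is followed by ';' E, add FIRST(';' E) \ {ε} = { ';' }
In E → Y Y: Y is followed by Y, add FIRST(Y) \ {ε} = { '(', ';' }
  Y is nullable, so also add FOLLOW(E)
In E → Y Y: Y is at the end, add FOLLOW(E)
In E → Y: Y is at the end, add FOLLOW(E)

The FOLLOW sets referred to above (computed the same way, to a fixed point):
  FOLLOW(E) = { $, '(', ';' }

Taking the union: FOLLOW(Y) = { $, '(', ';' }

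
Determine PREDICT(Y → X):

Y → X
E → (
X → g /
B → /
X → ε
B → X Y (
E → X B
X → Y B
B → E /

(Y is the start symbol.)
{ $, '(', '/', 'g' }

PREDICT(Y → X) = (FIRST(RHS) \ {ε}) ∪ (FOLLOW(Y) if ε ∈ FIRST(RHS), i.e. RHS ⇒* ε)
FIRST(X) = { '(', '/', 'g', ε }
FIRST(X) = { '(', '/', 'g', ε }
ε ∈ FIRST(X) (the right-hand side is nullable), so add FOLLOW(Y) = { $, '(', '/', 'g' }
PREDICT(Y → X) = { $, '(', '/', 'g' }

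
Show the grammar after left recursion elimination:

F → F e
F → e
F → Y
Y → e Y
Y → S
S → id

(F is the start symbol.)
F → e F'
F → Y F'
F' → e F'
F' → ε
Y → e Y
Y → S
S → id

F is directly left-recursive. The standard transformation for
  A → A α₁ | ... | A α_m | β₁ | ... | β_n
is
  A  → β₁ A' | ... | β_n A'
  A' → α₁ A' | ... | α_m A' | ε

F → e becomes F → e F'
F → Y becomes F → Y F'
F → F e becomes F' → e F'
Add F' → ε

Productions for other non-terminals are unchanged:
  Y → e Y
  Y → S
  S → id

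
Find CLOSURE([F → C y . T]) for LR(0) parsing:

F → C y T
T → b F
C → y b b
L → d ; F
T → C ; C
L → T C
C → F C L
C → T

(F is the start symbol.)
{ [C → . F C L], [C → . T], [C → . y b b], [F → . C y T], [F → C y . T], [T → . C ; C], [T → . b F] }

To compute CLOSURE, for each item [A → α.Bβ] where B is a non-terminal, add [B → .γ] for all productions B → γ; repeat for the newly added items until nothing changes.

Start with: [F → C y . T]
  [F → C y . T] has the dot before T: add [T → . b F], [T → . C ; C]
  [T → . C ; C] has the dot before C: add [C → . y b b], [C → . F C L], [C → . T]
  [C → . F C L] has the dot before F: add [F → . C y T]
No further items can be added.

CLOSURE = { [C → . F C L], [C → . T], [C → . y b b], [F → . C y T], [F → C y . T], [T → . C ; C], [T → . b F] }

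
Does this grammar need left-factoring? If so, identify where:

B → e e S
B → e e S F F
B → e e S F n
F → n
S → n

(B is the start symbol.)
Left-factoring is needed when two productions for the same non-terminal
share a common prefix on the right-hand side.

Productions for B:
  B → e e S
  B → e e S F F
  B → e e S F n

Found common prefix 'e e S' in productions for B

Answer: Yes, B has productions with common prefix 'e e S'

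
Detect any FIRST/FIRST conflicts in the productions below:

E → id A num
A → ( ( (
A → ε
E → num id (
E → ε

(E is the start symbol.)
No FIRST/FIRST conflicts.

Productions for E:
  E → id A num: FIRST = { 'id' }
  E → num id (: FIRST = { 'num' }
  E → ε: FIRST = { ε }
Productions for A:
  A → ( ( (: FIRST = { '(' }
  A → ε: FIRST = { ε }

All alternatives of each non-terminal have pairwise disjoint FIRST sets.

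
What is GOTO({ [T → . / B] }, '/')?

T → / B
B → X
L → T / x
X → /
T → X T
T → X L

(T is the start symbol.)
GOTO(I, '/') = CLOSURE({ [A → αX.β] : [A → α.Xβ] ∈ I, X = '/' })

Items with dot before '/', with the dot advanced:
  [T → . / B] → [T → / . B]
Closure of the advanced items:
  [T → / . B] has the dot before B: add [B → . X]
  [B → . X] has the dot before X: add [X → . /]

GOTO = { [B → . X], [T → / . B], [X → . /] }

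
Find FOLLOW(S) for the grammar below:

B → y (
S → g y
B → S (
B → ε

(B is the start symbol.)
{ '(' }

In B → S (: S is followed by '(', add FIRST('(') \ {ε} = { '(' }

Taking the union: FOLLOW(S) = { '(' }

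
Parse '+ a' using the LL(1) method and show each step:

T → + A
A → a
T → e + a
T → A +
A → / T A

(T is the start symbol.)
Stack is shown with the top on the left.

Stack  Input  Action
--------------------
T $    + a $  output T → + A
+ A $  + a $  match '+'
A $    a $    output A → a
a $    a $    match 'a'
$      $      accept

The string is accepted.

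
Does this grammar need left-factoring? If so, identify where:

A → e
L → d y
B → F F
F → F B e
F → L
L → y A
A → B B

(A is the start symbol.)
No, left-factoring is not needed

Left-factoring is needed when two productions for the same non-terminal
share a common prefix on the right-hand side.

Productions for A:
  A → e
  A → B B
Productions for L:
  L → d y
  L → y A
Productions for F:
  F → F B e
  F → L

No common prefixes found.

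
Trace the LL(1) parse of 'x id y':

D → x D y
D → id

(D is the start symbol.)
Stack is shown with the top on the left.

Stack    Input     Action
-------------------------
D $      x id y $  output D → x D y
x D y $  x id y $  match 'x'
D y $    id y $    output D → id
id y $   id y $    match 'id'
y $      y $       match 'y'
$        $         accept

The string is accepted.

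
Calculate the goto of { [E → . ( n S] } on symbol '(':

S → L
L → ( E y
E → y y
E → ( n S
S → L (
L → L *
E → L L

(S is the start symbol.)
GOTO(I, '(') = CLOSURE({ [A → αX.β] : [A → α.Xβ] ∈ I, X = '(' })

Items with dot before '(', with the dot advanced:
  [E → . ( n S] → [E → ( . n S]
Closure adds nothing (no advanced item has the dot before a non-terminal).

GOTO = { [E → ( . n S] }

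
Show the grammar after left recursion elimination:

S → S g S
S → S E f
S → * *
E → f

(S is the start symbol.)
S is directly left-recursive. The standard transformation for
  A → A α₁ | ... | A α_m | β₁ | ... | β_n
is
  A  → β₁ A' | ... | β_n A'
  A' → α₁ A' | ... | α_m A' | ε

S → * * becomes S → * * S'
S → S g S becomes S' → g S S'
S → S E f becomes S' → E f S'
Add S' → ε

Productions for other non-terminals are unchanged:
  E → f

Resulting grammar:
S → * * S'
S' → g S S'
S' → E f S'
S' → ε
E → f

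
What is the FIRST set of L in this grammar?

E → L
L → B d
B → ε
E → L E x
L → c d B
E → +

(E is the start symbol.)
{ 'c', 'd' }

To compute FIRST(L), examine every production with L on the left-hand side, reading each right-hand side left to right until a non-nullable symbol is reached.

FIRST sets of the other non-terminals involved (by the same procedure, iterated to a fixed point):
  FIRST(B) = { ε }

From L → B d:
  - B is a non-terminal: add FIRST(B) \ {ε} = { }
    B is nullable, so continue to the next symbol
  - d is a terminal: add 'd' and stop
From L → c d B:
  - c is a terminal: add 'c' and stop

Collecting: FIRST(L) = { 'c', 'd' }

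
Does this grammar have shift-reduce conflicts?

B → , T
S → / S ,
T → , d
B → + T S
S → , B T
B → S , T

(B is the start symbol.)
A shift-reduce conflict occurs when an LR(0) state has both:
  - a complete (reduce) item [A → α .] (dot at the end), and
  - a shift item [B → β . c γ] (dot before a terminal).

Augment with B' → B and build the canonical LR(0) collection (I0 = CLOSURE({[B' → . B]}), then GOTO on every symbol after a dot until no new states appear). It has 19 states:
  I0: { [B → . + T S], [B → . , T], [B → . S , T], [B' → . B], [S → . , B T], [S → . / S ,] }  — shift
  I1: { [B → + . T S], [T → . , d] }  — shift
  I2: { [B → , . T], [B → . + T S], [B → . , T], [B → . S , T], [S → , . B T], [S → . , B T], [S → . / S ,], [T → . , d] }  — shift
  I3: { [S → . , B T], [S → . / S ,], [S → / . S ,] }  — shift
  I4: { [B' → B .] }  — accept
  I5: { [B → S . , T] }  — shift
  I6: { [B → S , . T], [T → . , d] }  — shift
  I7: { [T → , . d] }  — shift
  I8: { [B → S , T .] }  — reduce
  I9: { [T → , d .] }  — reduce
  I10: { [B → . + T S], [B → . , T], [B → . S , T], [S → , . B T], [S → . , B T], [S → . / S ,] }  — shift
  I11: { [S → / S . ,] }  — shift
  I12: { [S → / S , .] }  — reduce
  I13: { [S → , B . T], [T → . , d] }  — shift
  I14: { [S → , B T .] }  — reduce
  I15: { [B → , . T], [B → . + T S], [B → . , T], [B → . S , T], [S → , . B T], [S → . , B T], [S → . / S ,], [T → , . d], [T → . , d] }  — shift
  I16: { [B → , T .] }  — reduce
  I17: { [B → + T . S], [S → . , B T], [S → . / S ,] }  — shift
  I18: { [B → + T S .] }  — reduce

No state contains both a complete item and a shift item.

Answer: No shift-reduce conflicts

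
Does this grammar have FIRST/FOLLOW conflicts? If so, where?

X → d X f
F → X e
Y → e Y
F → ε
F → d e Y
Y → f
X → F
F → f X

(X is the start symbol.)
Yes. F → X e with FOLLOW(F) on { 'e', 'f' }; F → f X with FOLLOW(F) on { 'f' }

A FIRST/FOLLOW conflict occurs when a non-terminal N has a nullable alternative N → β (β ⇒* ε) and another alternative N → α with FIRST(α) ∩ FOLLOW(N) ≠ ∅: on such a lookahead the parser cannot decide between expanding α and letting N vanish via β.

Nullable non-terminals: F, X.
FIRST sets used below: FIRST(X) = { 'd', 'e', 'f', ε }, FIRST(F) = { 'd', 'e', 'f', ε }

F: nullable alternative(s) F → ε; FOLLOW(F) = { $, 'e', 'f' }
  F → X e: FIRST \ {ε} = { 'd', 'e', 'f' } — overlaps FOLLOW(F) on { 'e', 'f' }: CONFLICT
  F → ε: FIRST \ {ε} = { } — this is the only nullable alternative, skip
  F → d e Y: FIRST \ {ε} = { 'd' } — disjoint from FOLLOW(F)
  F → f X: FIRST \ {ε} = { 'f' } — overlaps FOLLOW(F) on { 'f' }: CONFLICT

X: nullable alternative(s) X → F; FOLLOW(X) = { $, 'e', 'f' }
  X → d X f: FIRST \ {ε} = { 'd' } — disjoint from FOLLOW(X)
  X → F: FIRST \ {ε} = { 'd', 'e', 'f' } — this is the only nullable alternative, skip

Y has no nullable alternative, so no FIRST/FOLLOW check is needed there.

So the grammar has 2 FIRST/FOLLOW conflicts (marked CONFLICT above).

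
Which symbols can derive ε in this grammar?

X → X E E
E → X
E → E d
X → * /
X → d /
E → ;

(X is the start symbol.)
There are no ε-productions, so no non-terminal can derive ε.
No non-terminals are nullable.

Answer: None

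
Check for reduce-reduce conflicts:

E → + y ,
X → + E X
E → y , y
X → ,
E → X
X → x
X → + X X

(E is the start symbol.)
No reduce-reduce conflicts

A reduce-reduce conflict occurs when an LR(0) state has two complete items [A → α .] and [B → β .] — both call for a reduction, and with no lookahead the parser cannot choose between them.

Augment with E' → E and build the canonical LR(0) collection (I0 = CLOSURE({[E' → . E]}), then GOTO on every symbol after a dot until no new states appear). It has 16 states:
  I0: { [E → . + y ,], [E → . X], [E → . y , y], [E' → . E], [X → . + E X], [X → . + X X], [X → . ,], [X → . x] }  — shift
  I1: { [E → + . y ,], [E → . + y ,], [E → . X], [E → . y , y], [X → + . E X], [X → + . X X], [X → . + E X], [X → . + X X], [X → . ,], [X → . x] }  — shift
  I2: { [X → , .] }  — reduce
  I3: { [E' → E .] }  — accept
  I4: { [E → X .] }  — reduce
  I5: { [X → x .] }  — reduce
  I6: { [E → y . , y] }  — shift
  I7: { [E → y , . y] }  — shift
  I8: { [E → y , y .] }  — reduce
  I9: { [X → + E . X], [X → . + E X], [X → . + X X], [X → . ,], [X → . x] }  — shift
  I10: { [E → X .], [X → + X . X], [X → . + E X], [X → . + X X], [X → . ,], [X → . x] }  — shift, reduce
  I11: { [E → + y . ,], [E → y . , y] }  — shift
  I12: { [E → + y , .], [E → y , . y] }  — shift, reduce
  I13: { [E → . + y ,], [E → . X], [E → . y , y], [X → + . E X], [X → + . X X], [X → . + E X], [X → . + X X], [X → . ,], [X → . x] }  — shift
  I14: { [X → + X X .] }  — reduce
  I15: { [X → + E X .] }  — reduce

No state contains more than one complete item.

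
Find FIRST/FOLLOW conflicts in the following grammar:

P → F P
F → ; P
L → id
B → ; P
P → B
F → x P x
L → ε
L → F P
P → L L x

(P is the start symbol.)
Nullable non-terminals: L.
FIRST sets used below: FIRST(F) = { ';', 'x' }

L: nullable alternative(s) L → ε; FOLLOW(L) = { ';', 'id', 'x' }
  L → id: FIRST \ {ε} = { 'id' } — overlaps FOLLOW(L) on { 'id' }: CONFLICT
  L → ε: FIRST \ {ε} = { } — this is the only nullable alternative, skip
  L → F P: FIRST \ {ε} = { ';', 'x' } — overlaps FOLLOW(L) on { ';', 'x' }: CONFLICT

B, F, P have no nullable alternative, so no FIRST/FOLLOW check is needed there.

So the grammar has 2 FIRST/FOLLOW conflicts (marked CONFLICT above).

Answer: Yes. L → id with FOLLOW(L) on { 'id' }; L → F P with FOLLOW(L) on { ';', 'x' }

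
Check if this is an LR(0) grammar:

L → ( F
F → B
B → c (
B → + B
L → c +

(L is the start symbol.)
Yes, the grammar is LR(0)

A grammar is LR(0) if no state in the canonical LR(0) collection has:
  - both a shift item (dot before a terminal) and a complete item (shift-reduce conflict), or
  - two or more complete items (reduce-reduce conflict; the accept item [L' → L .] counts as a complete item here).

Augment with L' → L and build the canonical LR(0) collection (I0 = CLOSURE({[L' → . L]}), then GOTO on every symbol after a dot until no new states appear). It has 11 states:
  I0: { [L → . ( F], [L → . c +], [L' → . L] }  — shift
  I1: { [B → . + B], [B → . c (], [F → . B], [L → ( . F] }  — shift
  I2: { [L' → L .] }  — accept
  I3: { [L → c . +] }  — shift
  I4: { [L → c + .] }  — reduce
  I5: { [B → + . B], [B → . + B], [B → . c (] }  — shift
  I6: { [F → B .] }  — reduce
  I7: { [L → ( F .] }  — reduce
  I8: { [B → c . (] }  — shift
  I9: { [B → c ( .] }  — reduce
  I10: { [B → + B .] }  — reduce

Every state is either a pure shift/goto state or contains exactly one complete item and nothing to shift — no conflicts. The grammar is LR(0).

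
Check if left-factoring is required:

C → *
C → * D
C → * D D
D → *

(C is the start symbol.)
Yes, C has productions with common prefix '*'

Left-factoring is needed when two productions for the same non-terminal
share a common prefix on the right-hand side.

Productions for C:
  C → *
  C → * D
  C → * D D

Found common prefix '*' in productions for C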